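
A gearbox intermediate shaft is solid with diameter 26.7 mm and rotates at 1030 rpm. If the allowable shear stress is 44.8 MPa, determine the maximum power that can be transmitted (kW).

J = πd⁴/32 = π(0.0267)⁴/32 = 4.989×10^-8 m⁴.
T_max = τ_allow·J/r = 4.48×10^7 × 4.989×10^-8 / 0.0133 = 167.4 N·m.
ω = 2π·1030/60 = 107.9 rad/s, so P_max = T_max·ω = 1.806×10^4 W.

18.1 kW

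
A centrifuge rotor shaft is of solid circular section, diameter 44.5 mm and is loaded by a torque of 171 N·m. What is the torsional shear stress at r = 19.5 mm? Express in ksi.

1.26 ksi

J = πd⁴/32 = π(0.0445)⁴/32 = 3.850×10^-7 m⁴.
Shear stress varies linearly with radius: τ = T·r/J = 171.0 × 0.0195 / 3.850×10^-7 = 8.661×10^6 Pa.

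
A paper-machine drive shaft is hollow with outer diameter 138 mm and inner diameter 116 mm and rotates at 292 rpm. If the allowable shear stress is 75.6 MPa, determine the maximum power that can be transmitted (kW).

597 kW

J = π(d_o⁴ − d_i⁴)/32 = π(0.138⁴ − 0.116⁴)/32 = 1.783×10^-5 m⁴.
T_max = τ_allow·J/r = 7.56×10^7 × 1.783×10^-5 / 0.0690 = 19530 N·m.
ω = 2π·292/60 = 30.58 rad/s, so P_max = T_max·ω = 5.973×10^5 W.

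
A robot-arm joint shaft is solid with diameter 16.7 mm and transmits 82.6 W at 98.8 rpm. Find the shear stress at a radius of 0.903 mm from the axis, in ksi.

ω = 2π·98.8/60 = 10.35 rad/s, so T = P/ω = 82.6 / 10.35 = 7.984 N·m.
J = πd⁴/32 = π(0.0167)⁴/32 = 7.636×10^-9 m⁴.
Shear stress varies linearly with radius: τ = T·r/J = 7.984 × 9.03e-4 / 7.636×10^-9 = 9.441×10^5 Pa.

0.137 ksi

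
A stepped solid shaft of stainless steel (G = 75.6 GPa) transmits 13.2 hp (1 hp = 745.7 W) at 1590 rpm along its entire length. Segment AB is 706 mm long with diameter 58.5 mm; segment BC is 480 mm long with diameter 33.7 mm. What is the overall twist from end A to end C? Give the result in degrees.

0.197°

ω = 2π·1590/60 = 166.5 rad/s, so T = P/ω = 13.2×745.7 / 166.5 = 59.12 N·m.
J_AB = π(0.0585)⁴/32 = 1.15×10^-6 m⁴; J_BC = π(0.0337)⁴/32 = 1.27×10^-7 m⁴.
θ = (T/G)·Σ L_i/J_i = (59.12/75.6×10⁹)·(0.706/1.15×10^-6 + 0.480/1.27×10^-7) = 3.444×10^-3 rad.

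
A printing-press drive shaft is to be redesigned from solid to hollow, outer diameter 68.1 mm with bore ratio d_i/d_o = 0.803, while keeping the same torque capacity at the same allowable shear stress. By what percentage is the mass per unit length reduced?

49.2 %

Equal τ_max and T ⇒ the solid shaft needs d_s³ = d_o³(1−k⁴), so d_s = 68.1·(1−0.803⁴)^(1/3) = 56.93 mm.
Area ratio A_h/A_s = d_o²(1−k²)/d_s² = (1−k²)/(1−k⁴)^(2/3) = 0.5082.
Mass saving = 1 − 0.5082 = 49.2 %.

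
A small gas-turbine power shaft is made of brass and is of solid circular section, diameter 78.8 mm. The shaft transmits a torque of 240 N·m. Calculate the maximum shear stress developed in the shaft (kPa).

J = πd⁴/32 = π(0.0788)⁴/32 = 3.785×10^-6 m⁴.
τ_max = T·r/J = 240.0 × 0.0394 / 3.785×10^-6 = 2.498×10^6 Pa.

2500 kPa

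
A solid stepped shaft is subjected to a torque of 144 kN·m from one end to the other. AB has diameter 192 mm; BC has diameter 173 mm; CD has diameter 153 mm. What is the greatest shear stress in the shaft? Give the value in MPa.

Under the same torque, τ_max = 16T/(πd³) is largest where d is smallest — segment CD (d = 153 mm).
τ_max = 16·144000/(π·(0.153)³) = 2.048×10^8 Pa.

205 MPa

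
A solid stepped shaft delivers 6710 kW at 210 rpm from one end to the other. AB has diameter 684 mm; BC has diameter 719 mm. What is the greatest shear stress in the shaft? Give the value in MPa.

ω = 2π·210/60 = 21.99 rad/s, so T = P/ω = 6710×10³ / 21.99 = 305100 N·m.
Under the same torque, τ_max = 16T/(πd³) is largest where d is smallest — segment AB (d = 684 mm).
τ_max = 16·305100/(π·(0.684)³) = 4.856×10^6 Pa.

4.86 MPa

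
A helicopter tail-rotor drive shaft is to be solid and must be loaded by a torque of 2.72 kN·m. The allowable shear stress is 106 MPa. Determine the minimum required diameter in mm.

50.7 mm

For a solid shaft τ_max = 16T/(πd³), so d = (16T/(π τ_allow))^(1/3) = (16·2720/(π·1.06×10^8))^(1/3) = 0.05075 m.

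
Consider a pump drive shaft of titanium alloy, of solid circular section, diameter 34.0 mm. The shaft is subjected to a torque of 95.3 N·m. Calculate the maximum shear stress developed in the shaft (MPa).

J = πd⁴/32 = π(0.0340)⁴/32 = 1.312×10^-7 m⁴.
τ_max = T·r/J = 95.30 × 0.0170 / 1.312×10^-7 = 1.235×10^7 Pa.

12.3 MPa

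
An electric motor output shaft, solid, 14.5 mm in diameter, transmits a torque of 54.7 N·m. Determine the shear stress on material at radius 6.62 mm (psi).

J = πd⁴/32 = π(0.0145)⁴/32 = 4.340×10^-9 m⁴.
Shear stress varies linearly with radius: τ = T·r/J = 54.70 × 0.00662 / 4.340×10^-9 = 8.344×10^7 Pa.

12100 psi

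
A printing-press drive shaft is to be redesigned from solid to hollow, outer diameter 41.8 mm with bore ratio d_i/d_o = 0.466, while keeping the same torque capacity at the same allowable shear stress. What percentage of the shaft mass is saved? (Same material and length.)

Equal τ_max and T ⇒ the solid shaft needs d_s³ = d_o³(1−k⁴), so d_s = 41.8·(1−0.466⁴)^(1/3) = 41.13 mm.
Area ratio A_h/A_s = d_o²(1−k²)/d_s² = (1−k²)/(1−k⁴)^(2/3) = 0.8085.
Mass saving = 1 − 0.8085 = 19.2 %.

19.2 %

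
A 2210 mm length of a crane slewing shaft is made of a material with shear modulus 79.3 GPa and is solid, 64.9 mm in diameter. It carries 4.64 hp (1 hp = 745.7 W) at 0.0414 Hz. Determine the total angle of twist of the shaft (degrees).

12.2°

ω = 2π·0.0414 = 0.2601 rad/s, so T = P/ω = 4.64×745.7 / 0.2601 = 13300 N·m.
J = πd⁴/32 = π(0.0649)⁴/32 = 1.742×10^-6 m⁴.
θ = T·L/(G·J) = 13300 × 2.21 / (79.3×10⁹ × 1.742×10^-6) = 0.2128 rad.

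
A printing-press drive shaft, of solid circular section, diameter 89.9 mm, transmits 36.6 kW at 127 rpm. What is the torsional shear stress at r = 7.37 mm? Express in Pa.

ω = 2π·127/60 = 13.30 rad/s, so T = P/ω = 36.6×10³ / 13.30 = 2752 N·m.
J = πd⁴/32 = π(0.0899)⁴/32 = 6.413×10^-6 m⁴.
Shear stress varies linearly with radius: τ = T·r/J = 2752 × 0.00737 / 6.413×10^-6 = 3.163×10^6 Pa.

3.16e6 Pa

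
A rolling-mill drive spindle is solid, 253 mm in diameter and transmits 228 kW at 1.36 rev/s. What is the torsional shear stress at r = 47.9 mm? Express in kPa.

3180 kPa

ω = 2π·1.36 = 8.545 rad/s, so T = P/ω = 228×10³ / 8.545 = 26680 N·m.
J = πd⁴/32 = π(0.253)⁴/32 = 4.022×10^-4 m⁴.
Shear stress varies linearly with radius: τ = T·r/J = 26680 × 0.0479 / 4.022×10^-4 = 3.177×10^6 Pa.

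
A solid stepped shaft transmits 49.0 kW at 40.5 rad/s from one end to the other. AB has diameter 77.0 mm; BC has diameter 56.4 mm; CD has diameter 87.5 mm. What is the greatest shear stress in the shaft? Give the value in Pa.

3.43e7 Pa

ω = 40.5 rad/s, so T = P/ω = 49.0×10³ / 40.50 = 1210 N·m.
Under the same torque, τ_max = 16T/(πd³) is largest where d is smallest — segment BC (d = 56.4 mm).
τ_max = 16·1210/(π·(0.0564)³) = 3.435×10^7 Pa.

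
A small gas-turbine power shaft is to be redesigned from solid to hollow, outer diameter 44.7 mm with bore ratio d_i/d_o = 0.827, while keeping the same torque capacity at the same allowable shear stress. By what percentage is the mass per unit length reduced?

Equal τ_max and T ⇒ the solid shaft needs d_s³ = d_o³(1−k⁴), so d_s = 44.7·(1−0.827⁴)^(1/3) = 36.23 mm.
Area ratio A_h/A_s = d_o²(1−k²)/d_s² = (1−k²)/(1−k⁴)^(2/3) = 0.4813.
Mass saving = 1 − 0.4813 = 51.9 %.

51.9 %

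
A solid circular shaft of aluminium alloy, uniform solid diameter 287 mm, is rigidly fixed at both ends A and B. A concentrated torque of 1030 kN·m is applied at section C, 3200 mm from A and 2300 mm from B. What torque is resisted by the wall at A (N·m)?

431000 N·m

With uniform GJ and both ends fixed, compatibility θ_AC = θ_CB gives T_A·a = T_B·b, together with T_A + T_B = T₀.
T_A = T₀·b/(a+b) = 1.030e6·2300/5500 = 430700 N·m; T_B = 599300 N·m.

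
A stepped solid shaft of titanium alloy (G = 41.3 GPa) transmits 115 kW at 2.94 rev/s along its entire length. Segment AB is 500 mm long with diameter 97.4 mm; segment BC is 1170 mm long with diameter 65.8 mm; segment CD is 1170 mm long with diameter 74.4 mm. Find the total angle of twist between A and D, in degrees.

ω = 2π·2.94 = 18.47 rad/s, so T = P/ω = 115×10³ / 18.47 = 6225 N·m.
J_AB = π(0.0974)⁴/32 = 8.84×10^-6 m⁴; J_BC = π(0.0658)⁴/32 = 1.84×10^-6 m⁴; J_CD = π(0.0744)⁴/32 = 3.01×10^-6 m⁴.
θ = (T/G)·Σ L_i/J_i = (6225/41.3×10⁹)·(0.500/8.84×10^-6 + 1.17/1.84×10^-6 + 1.17/3.01×10^-6) = 0.1630 rad.

9.34°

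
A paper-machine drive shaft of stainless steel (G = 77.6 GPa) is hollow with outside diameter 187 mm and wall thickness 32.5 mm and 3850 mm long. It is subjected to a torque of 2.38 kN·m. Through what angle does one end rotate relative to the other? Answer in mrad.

1.20 mrad

J = π(d_o⁴ − d_i⁴)/32 = π(0.187⁴ − 0.122⁴)/32 = 9.830×10^-5 m⁴.
θ = T·L/(G·J) = 2380 × 3.85 / (77.6×10⁹ × 9.830×10^-5) = 1.201×10^-3 rad.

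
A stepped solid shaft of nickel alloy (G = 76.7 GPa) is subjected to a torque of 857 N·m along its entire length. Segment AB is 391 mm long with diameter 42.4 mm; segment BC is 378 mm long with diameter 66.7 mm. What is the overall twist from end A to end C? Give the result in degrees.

0.913°

J_AB = π(0.0424)⁴/32 = 3.17×10^-7 m⁴; J_BC = π(0.0667)⁴/32 = 1.94×10^-6 m⁴.
θ = (T/G)·Σ L_i/J_i = (857.0/76.7×10⁹)·(0.391/3.17×10^-7 + 0.378/1.94×10^-6) = 0.01594 rad.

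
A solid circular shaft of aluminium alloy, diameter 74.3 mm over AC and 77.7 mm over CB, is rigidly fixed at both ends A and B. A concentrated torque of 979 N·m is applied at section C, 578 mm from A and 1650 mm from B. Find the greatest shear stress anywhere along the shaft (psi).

1240 psi

Compatibility: T_A·a/J_AC = T_B·b/J_CB with T_A + T_B = T₀.
J_AC = 2.99×10^-6 m⁴, J_CB = 3.58×10^-6 m⁴, so T_A = T₀·(J_AC/a)/((J_AC/a)+(J_CB/b)) = 689.9 N·m, T_B = 289.1 N·m.
τ in each portion: τ_AC = 8.57×10^6 Pa, τ_CB = 3.14×10^6 Pa; maximum is in AC.
τ_max = T_AC·r/J = 689.9·0.0371/2.99×10^-6 = 8.567×10^6 Pa.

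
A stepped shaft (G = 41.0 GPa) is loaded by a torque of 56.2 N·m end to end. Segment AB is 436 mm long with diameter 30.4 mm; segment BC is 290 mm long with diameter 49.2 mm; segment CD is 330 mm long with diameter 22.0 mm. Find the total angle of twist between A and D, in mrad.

27.5 mrad

J_AB = π(0.0304)⁴/32 = 8.38×10^-8 m⁴; J_BC = π(0.0492)⁴/32 = 5.75×10^-7 m⁴; J_CD = π(0.0220)⁴/32 = 2.30×10^-8 m⁴.
θ = (T/G)·Σ L_i/J_i = (56.20/41.0×10⁹)·(0.436/8.38×10^-8 + 0.290/5.75×10^-7 + 0.330/2.30×10^-8) = 0.02749 rad.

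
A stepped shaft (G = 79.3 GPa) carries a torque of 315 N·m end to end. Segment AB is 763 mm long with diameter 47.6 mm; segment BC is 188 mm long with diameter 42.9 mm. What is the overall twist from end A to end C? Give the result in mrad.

J_AB = π(0.0476)⁴/32 = 5.04×10^-7 m⁴; J_BC = π(0.0429)⁴/32 = 3.33×10^-7 m⁴.
θ = (T/G)·Σ L_i/J_i = (315.0/79.3×10⁹)·(0.763/5.04×10^-7 + 0.188/3.33×10^-7) = 8.259×10^-3 rad.

8.26 mrad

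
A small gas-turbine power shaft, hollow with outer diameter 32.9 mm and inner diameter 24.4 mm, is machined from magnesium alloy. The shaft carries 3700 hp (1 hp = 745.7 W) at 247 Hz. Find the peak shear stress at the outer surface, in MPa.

365 MPa

ω = 2π·247 = 1552 rad/s, so T = P/ω = 3700×745.7 / 1552 = 1778 N·m.
J = π(d_o⁴ − d_i⁴)/32 = π(0.0329⁴ − 0.0244⁴)/32 = 8.022×10^-8 m⁴.
τ_max = T·r/J = 1778 × 0.0164 / 8.022×10^-8 = 3.645×10^8 Pa.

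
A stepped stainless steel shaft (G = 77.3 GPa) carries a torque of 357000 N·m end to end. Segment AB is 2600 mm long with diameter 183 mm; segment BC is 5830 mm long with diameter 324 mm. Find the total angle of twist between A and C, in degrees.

7.67°

J_AB = π(0.183)⁴/32 = 1.10×10^-4 m⁴; J_BC = π(0.324)⁴/32 = 1.08×10^-3 m⁴.
θ = (T/G)·Σ L_i/J_i = (357000/77.3×10⁹)·(2.60/1.10×10^-4 + 5.83/1.08×10^-3) = 0.1339 rad.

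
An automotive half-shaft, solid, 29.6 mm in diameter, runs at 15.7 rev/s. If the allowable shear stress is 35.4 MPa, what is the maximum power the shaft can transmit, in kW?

17.8 kW

J = πd⁴/32 = π(0.0296)⁴/32 = 7.536×10^-8 m⁴.
T_max = τ_allow·J/r = 3.54×10^7 × 7.536×10^-8 / 0.0148 = 180.3 N·m.
ω = 2π·15.7 = 98.65 rad/s, so P_max = T_max·ω = 1.778×10^4 W.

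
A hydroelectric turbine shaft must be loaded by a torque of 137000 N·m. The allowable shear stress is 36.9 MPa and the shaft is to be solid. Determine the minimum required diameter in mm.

For a solid shaft τ_max = 16T/(πd³), so d = (16T/(π τ_allow))^(1/3) = (16·137000/(π·3.69×10^7))^(1/3) = 0.2664 m.

266 mm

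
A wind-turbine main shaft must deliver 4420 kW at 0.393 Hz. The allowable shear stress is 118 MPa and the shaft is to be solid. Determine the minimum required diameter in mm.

ω = 2π·0.393 = 2.469 rad/s, so T = P/ω = 4420×10³ / 2.469 = 1.790e6 N·m.
For a solid shaft τ_max = 16T/(πd³), so d = (16T/(π τ_allow))^(1/3) = (16·1.790e6/(π·1.18×10^8))^(1/3) = 0.4259 m.

426 mm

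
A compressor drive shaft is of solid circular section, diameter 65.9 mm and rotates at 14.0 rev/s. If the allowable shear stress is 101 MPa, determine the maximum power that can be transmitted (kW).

499 kW

J = πd⁴/32 = π(0.0659)⁴/32 = 1.852×10^-6 m⁴.
T_max = τ_allow·J/r = 1.01×10^8 × 1.852×10^-6 / 0.0330 = 5676 N·m.
ω = 2π·14.0 = 87.96 rad/s, so P_max = T_max·ω = 4.992×10^5 W.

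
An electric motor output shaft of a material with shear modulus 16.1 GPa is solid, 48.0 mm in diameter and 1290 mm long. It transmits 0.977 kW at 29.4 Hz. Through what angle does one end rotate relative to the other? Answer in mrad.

ω = 2π·29.4 = 184.7 rad/s, so T = P/ω = 0.977×10³ / 184.7 = 5.289 N·m.
J = πd⁴/32 = π(0.0480)⁴/32 = 5.212×10^-7 m⁴.
θ = T·L/(G·J) = 5.289 × 1.29 / (16.1×10⁹ × 5.212×10^-7) = 8.131×10^-4 rad.

0.813 mrad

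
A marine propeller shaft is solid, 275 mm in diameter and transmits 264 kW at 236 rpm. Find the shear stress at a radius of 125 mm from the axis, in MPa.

ω = 2π·236/60 = 24.71 rad/s, so T = P/ω = 264×10³ / 24.71 = 10680 N·m.
J = πd⁴/32 = π(0.275)⁴/32 = 5.615×10^-4 m⁴.
Shear stress varies linearly with radius: τ = T·r/J = 10680 × 0.125 / 5.615×10^-4 = 2.378×10^6 Pa.

2.38 MPa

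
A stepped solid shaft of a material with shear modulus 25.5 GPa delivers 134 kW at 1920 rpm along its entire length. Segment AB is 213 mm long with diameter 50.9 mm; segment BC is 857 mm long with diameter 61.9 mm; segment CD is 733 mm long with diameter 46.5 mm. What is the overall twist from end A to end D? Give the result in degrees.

ω = 2π·1920/60 = 201.1 rad/s, so T = P/ω = 134×10³ / 201.1 = 666.5 N·m.
J_AB = π(0.0509)⁴/32 = 6.59×10^-7 m⁴; J_BC = π(0.0619)⁴/32 = 1.44×10^-6 m⁴; J_CD = π(0.0465)⁴/32 = 4.59×10^-7 m⁴.
θ = (T/G)·Σ L_i/J_i = (666.5/25.5×10⁹)·(0.213/6.59×10^-7 + 0.857/1.44×10^-6 + 0.733/4.59×10^-7) = 0.06573 rad.

3.77°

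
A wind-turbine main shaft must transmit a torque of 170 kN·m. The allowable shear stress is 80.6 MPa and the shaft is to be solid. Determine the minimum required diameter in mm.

221 mm

For a solid shaft τ_max = 16T/(πd³), so d = (16T/(π τ_allow))^(1/3) = (16·170000/(π·8.06×10^7))^(1/3) = 0.2206 m.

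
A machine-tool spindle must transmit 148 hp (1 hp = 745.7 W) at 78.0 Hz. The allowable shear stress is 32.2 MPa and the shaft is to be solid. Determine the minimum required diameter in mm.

32.9 mm

ω = 2π·78.0 = 490.1 rad/s, so T = P/ω = 148×745.7 / 490.1 = 225.2 N·m.
For a solid shaft τ_max = 16T/(πd³), so d = (16T/(π τ_allow))^(1/3) = (16·225.2/(π·3.22×10^7))^(1/3) = 0.03290 m.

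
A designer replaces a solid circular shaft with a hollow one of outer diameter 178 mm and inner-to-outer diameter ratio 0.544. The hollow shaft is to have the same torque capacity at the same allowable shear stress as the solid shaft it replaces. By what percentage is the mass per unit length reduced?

Equal τ_max and T ⇒ the solid shaft needs d_s³ = d_o³(1−k⁴), so d_s = 178·(1−0.544⁴)^(1/3) = 172.6 mm.
Area ratio A_h/A_s = d_o²(1−k²)/d_s² = (1−k²)/(1−k⁴)^(2/3) = 0.7484.
Mass saving = 1 − 0.7484 = 25.2 %.

25.2 %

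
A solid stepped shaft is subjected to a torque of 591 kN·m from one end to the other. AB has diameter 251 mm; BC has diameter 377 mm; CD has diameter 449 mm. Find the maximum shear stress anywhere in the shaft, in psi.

27600 psi

Under the same torque, τ_max = 16T/(πd³) is largest where d is smallest — segment AB (d = 251 mm).
τ_max = 16·591000/(π·(0.251)³) = 1.903×10^8 Pa.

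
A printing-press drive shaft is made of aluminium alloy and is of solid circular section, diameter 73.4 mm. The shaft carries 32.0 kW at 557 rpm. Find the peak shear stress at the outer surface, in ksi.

1.02 ksi

ω = 2π·557/60 = 58.33 rad/s, so T = P/ω = 32.0×10³ / 58.33 = 548.6 N·m.
J = πd⁴/32 = π(0.0734)⁴/32 = 2.850×10^-6 m⁴.
τ_max = T·r/J = 548.6 × 0.0367 / 2.850×10^-6 = 7.066×10^6 Pa.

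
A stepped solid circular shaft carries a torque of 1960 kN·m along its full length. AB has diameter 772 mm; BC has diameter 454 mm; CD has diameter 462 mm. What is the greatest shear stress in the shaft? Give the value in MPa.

107 MPa

Under the same torque, τ_max = 16T/(πd³) is largest where d is smallest — segment BC (d = 454 mm).
τ_max = 16·1.960e6/(π·(0.454)³) = 1.067×10^8 Pa.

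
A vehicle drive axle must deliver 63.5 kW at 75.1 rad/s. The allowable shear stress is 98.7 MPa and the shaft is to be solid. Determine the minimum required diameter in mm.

ω = 75.1 rad/s, so T = P/ω = 63.5×10³ / 75.10 = 845.5 N·m.
For a solid shaft τ_max = 16T/(πd³), so d = (16T/(π τ_allow))^(1/3) = (16·845.5/(π·9.87×10^7))^(1/3) = 0.03520 m.

35.2 mm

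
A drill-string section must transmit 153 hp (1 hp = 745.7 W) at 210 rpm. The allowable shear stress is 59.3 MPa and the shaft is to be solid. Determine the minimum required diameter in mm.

ω = 2π·210/60 = 21.99 rad/s, so T = P/ω = 153×745.7 / 21.99 = 5188 N·m.
For a solid shaft τ_max = 16T/(πd³), so d = (16T/(π τ_allow))^(1/3) = (16·5188/(π·5.93×10^7))^(1/3) = 0.07638 m.

76.4 mm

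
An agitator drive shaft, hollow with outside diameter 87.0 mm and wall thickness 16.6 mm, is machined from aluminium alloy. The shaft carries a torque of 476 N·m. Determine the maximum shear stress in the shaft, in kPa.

4310 kPa

J = π(d_o⁴ − d_i⁴)/32 = π(0.0870⁴ − 0.0538⁴)/32 = 4.802×10^-6 m⁴.
τ_max = T·r/J = 476.0 × 0.0435 / 4.802×10^-6 = 4.312×10^6 Pa.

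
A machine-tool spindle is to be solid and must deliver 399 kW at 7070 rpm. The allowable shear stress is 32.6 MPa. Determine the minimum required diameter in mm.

ω = 2π·7070/60 = 740.4 rad/s, so T = P/ω = 399×10³ / 740.4 = 538.9 N·m.
For a solid shaft τ_max = 16T/(πd³), so d = (16T/(π τ_allow))^(1/3) = (16·538.9/(π·3.26×10^7))^(1/3) = 0.04383 m.

43.8 mm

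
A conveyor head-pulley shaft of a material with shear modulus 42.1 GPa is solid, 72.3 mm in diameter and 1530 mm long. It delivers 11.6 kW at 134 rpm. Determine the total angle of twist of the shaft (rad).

ω = 2π·134/60 = 14.03 rad/s, so T = P/ω = 11.6×10³ / 14.03 = 826.7 N·m.
J = πd⁴/32 = π(0.0723)⁴/32 = 2.683×10^-6 m⁴.
θ = T·L/(G·J) = 826.7 × 1.53 / (42.1×10⁹ × 2.683×10^-6) = 0.01120 rad.

0.0112 rad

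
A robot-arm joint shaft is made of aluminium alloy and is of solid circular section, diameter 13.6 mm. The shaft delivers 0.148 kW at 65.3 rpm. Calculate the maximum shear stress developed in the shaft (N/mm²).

43.8 N/mm²

ω = 2π·65.3/60 = 6.838 rad/s, so T = P/ω = 0.148×10³ / 6.838 = 21.64 N·m.
J = πd⁴/32 = π(0.0136)⁴/32 = 3.359×10^-9 m⁴.
τ_max = T·r/J = 21.64 × 0.00680 / 3.359×10^-9 = 4.382×10^7 Pa.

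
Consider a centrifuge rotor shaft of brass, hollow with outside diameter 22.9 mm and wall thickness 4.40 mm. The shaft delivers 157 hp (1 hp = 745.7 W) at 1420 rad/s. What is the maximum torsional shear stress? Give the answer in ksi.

ω = 1420 rad/s, so T = P/ω = 157×745.7 / 1420 = 82.45 N·m.
J = π(d_o⁴ − d_i⁴)/32 = π(0.0229⁴ − 0.0141⁴)/32 = 2.312×10^-8 m⁴.
τ_max = T·r/J = 82.45 × 0.0115 / 2.312×10^-8 = 4.083×10^7 Pa.

5.92 ksi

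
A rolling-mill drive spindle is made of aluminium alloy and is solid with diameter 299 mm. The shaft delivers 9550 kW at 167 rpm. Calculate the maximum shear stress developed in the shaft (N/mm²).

ω = 2π·167/60 = 17.49 rad/s, so T = P/ω = 9550×10³ / 17.49 = 546100 N·m.
J = πd⁴/32 = π(0.299)⁴/32 = 7.847×10^-4 m⁴.
τ_max = T·r/J = 546100 × 0.149 / 7.847×10^-4 = 1.040×10^8 Pa.

104 N/mm²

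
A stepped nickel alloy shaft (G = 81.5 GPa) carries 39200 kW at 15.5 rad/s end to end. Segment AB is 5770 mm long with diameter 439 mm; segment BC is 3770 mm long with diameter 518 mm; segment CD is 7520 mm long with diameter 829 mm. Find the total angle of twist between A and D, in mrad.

70.7 mrad

ω = 15.5 rad/s, so T = P/ω = 39200×10³ / 15.50 = 2.529e6 N·m.
J_AB = π(0.439)⁴/32 = 3.65×10^-3 m⁴; J_BC = π(0.518)⁴/32 = 7.07×10^-3 m⁴; J_CD = π(0.829)⁴/32 = 0.0464 m⁴.
θ = (T/G)·Σ L_i/J_i = (2.529e6/81.5×10⁹)·(5.77/3.65×10^-3 + 3.77/7.07×10^-3 + 7.52/0.0464) = 0.07069 rad.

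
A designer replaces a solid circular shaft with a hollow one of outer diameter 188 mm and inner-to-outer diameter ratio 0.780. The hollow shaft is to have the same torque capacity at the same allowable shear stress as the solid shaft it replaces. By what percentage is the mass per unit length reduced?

46.7 %

Equal τ_max and T ⇒ the solid shaft needs d_s³ = d_o³(1−k⁴), so d_s = 188·(1−0.780⁴)^(1/3) = 161.2 mm.
Area ratio A_h/A_s = d_o²(1−k²)/d_s² = (1−k²)/(1−k⁴)^(2/3) = 0.5329.
Mass saving = 1 − 0.5329 = 46.7 %.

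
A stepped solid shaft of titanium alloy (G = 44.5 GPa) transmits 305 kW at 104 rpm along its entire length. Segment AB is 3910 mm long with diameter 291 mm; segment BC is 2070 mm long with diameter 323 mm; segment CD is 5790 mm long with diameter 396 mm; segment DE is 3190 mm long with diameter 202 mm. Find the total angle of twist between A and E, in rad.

0.0185 rad

ω = 2π·104/60 = 10.89 rad/s, so T = P/ω = 305×10³ / 10.89 = 28010 N·m.
J_AB = π(0.291)⁴/32 = 7.04×10^-4 m⁴; J_BC = π(0.323)⁴/32 = 1.07×10^-3 m⁴; J_CD = π(0.396)⁴/32 = 2.41×10^-3 m⁴; J_DE = π(0.202)⁴/32 = 1.63×10^-4 m⁴.
θ = (T/G)·Σ L_i/J_i = (28010/44.5×10⁹)·(3.91/7.04×10^-4 + 2.07/1.07×10^-3 + 5.79/2.41×10^-3 + 3.19/1.63×10^-4) = 0.01851 rad.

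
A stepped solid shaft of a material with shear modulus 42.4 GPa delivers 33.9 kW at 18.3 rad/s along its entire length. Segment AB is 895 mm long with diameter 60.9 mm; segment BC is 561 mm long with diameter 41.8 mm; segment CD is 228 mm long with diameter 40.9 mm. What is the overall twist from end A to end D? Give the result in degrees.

8.42°

ω = 18.3 rad/s, so T = P/ω = 33.9×10³ / 18.30 = 1852 N·m.
J_AB = π(0.0609)⁴/32 = 1.35×10^-6 m⁴; J_BC = π(0.0418)⁴/32 = 3.00×10^-7 m⁴; J_CD = π(0.0409)⁴/32 = 2.75×10^-7 m⁴.
θ = (T/G)·Σ L_i/J_i = (1852/42.4×10⁹)·(0.895/1.35×10^-6 + 0.561/3.00×10^-7 + 0.228/2.75×10^-7) = 0.1470 rad.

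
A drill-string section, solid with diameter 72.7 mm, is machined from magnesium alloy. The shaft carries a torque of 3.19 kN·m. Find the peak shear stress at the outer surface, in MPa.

42.3 MPa

J = πd⁴/32 = π(0.0727)⁴/32 = 2.742×10^-6 m⁴.
τ_max = T·r/J = 3190 × 0.0364 / 2.742×10^-6 = 4.228×10^7 Pa.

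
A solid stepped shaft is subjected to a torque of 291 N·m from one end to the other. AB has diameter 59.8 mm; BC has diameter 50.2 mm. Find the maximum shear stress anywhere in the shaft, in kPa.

11700 kPa

Under the same torque, τ_max = 16T/(πd³) is largest where d is smallest — segment BC (d = 50.2 mm).
τ_max = 16·291.0/(π·(0.0502)³) = 1.172×10^7 Pa.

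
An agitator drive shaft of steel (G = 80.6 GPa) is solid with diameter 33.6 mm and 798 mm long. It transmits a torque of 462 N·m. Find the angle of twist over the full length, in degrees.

2.09°

J = πd⁴/32 = π(0.0336)⁴/32 = 1.251×10^-7 m⁴.
θ = T·L/(G·J) = 462.0 × 0.798 / (80.6×10⁹ × 1.251×10^-7) = 0.03656 rad.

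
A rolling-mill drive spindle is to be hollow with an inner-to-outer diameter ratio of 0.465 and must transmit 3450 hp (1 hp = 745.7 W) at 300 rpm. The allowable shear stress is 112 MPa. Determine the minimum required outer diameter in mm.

ω = 2π·300/60 = 31.42 rad/s, so T = P/ω = 3450×745.7 / 31.42 = 81890 N·m.
For a hollow shaft with d_i/d_o = 0.465: τ_max = 16T/(π d_o³ (1−k⁴)), so d_o = [16T/(π τ_allow (1−k⁴))]^(1/3) = [16·81890/(π·1.12×10^8·0.9532)]^(1/3) = 0.1575 m.

157 mm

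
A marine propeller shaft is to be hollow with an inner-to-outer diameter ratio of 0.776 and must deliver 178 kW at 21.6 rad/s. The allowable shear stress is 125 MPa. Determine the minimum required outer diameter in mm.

80.8 mm

ω = 21.6 rad/s, so T = P/ω = 178×10³ / 21.60 = 8241 N·m.
For a hollow shaft with d_i/d_o = 0.776: τ_max = 16T/(π d_o³ (1−k⁴)), so d_o = [16T/(π τ_allow (1−k⁴))]^(1/3) = [16·8241/(π·1.25×10^8·0.6374)]^(1/3) = 0.08076 m.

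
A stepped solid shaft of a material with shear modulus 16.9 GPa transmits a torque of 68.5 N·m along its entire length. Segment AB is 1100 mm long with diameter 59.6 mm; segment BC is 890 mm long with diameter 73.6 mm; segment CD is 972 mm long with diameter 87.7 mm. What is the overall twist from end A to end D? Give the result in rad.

J_AB = π(0.0596)⁴/32 = 1.24×10^-6 m⁴; J_BC = π(0.0736)⁴/32 = 2.88×10^-6 m⁴; J_CD = π(0.0877)⁴/32 = 5.81×10^-6 m⁴.
θ = (T/G)·Σ L_i/J_i = (68.50/16.9×10⁹)·(1.10/1.24×10^-6 + 0.890/2.88×10^-6 + 0.972/5.81×10^-6) = 5.530×10^-3 rad.

0.00553 rad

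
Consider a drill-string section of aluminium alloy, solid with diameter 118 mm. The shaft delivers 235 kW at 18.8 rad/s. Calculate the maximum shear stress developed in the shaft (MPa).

ω = 18.8 rad/s, so T = P/ω = 235×10³ / 18.80 = 12500 N·m.
J = πd⁴/32 = π(0.118)⁴/32 = 1.903×10^-5 m⁴.
τ_max = T·r/J = 12500 × 0.0590 / 1.903×10^-5 = 3.875×10^7 Pa.

38.7 MPa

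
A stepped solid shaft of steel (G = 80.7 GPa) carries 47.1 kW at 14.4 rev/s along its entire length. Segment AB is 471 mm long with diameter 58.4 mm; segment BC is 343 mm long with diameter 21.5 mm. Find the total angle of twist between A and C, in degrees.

ω = 2π·14.4 = 90.48 rad/s, so T = P/ω = 47.1×10³ / 90.48 = 520.6 N·m.
J_AB = π(0.0584)⁴/32 = 1.14×10^-6 m⁴; J_BC = π(0.0215)⁴/32 = 2.10×10^-8 m⁴.
θ = (T/G)·Σ L_i/J_i = (520.6/80.7×10⁹)·(0.471/1.14×10^-6 + 0.343/2.10×10^-8) = 0.1081 rad.

6.20°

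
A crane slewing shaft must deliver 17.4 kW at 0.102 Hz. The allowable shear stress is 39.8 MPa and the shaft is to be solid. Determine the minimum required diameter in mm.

151 mm

ω = 2π·0.102 = 0.6409 rad/s, so T = P/ω = 17.4×10³ / 0.6409 = 27150 N·m.
For a solid shaft τ_max = 16T/(πd³), so d = (16T/(π τ_allow))^(1/3) = (16·27150/(π·3.98×10^7))^(1/3) = 0.1515 m.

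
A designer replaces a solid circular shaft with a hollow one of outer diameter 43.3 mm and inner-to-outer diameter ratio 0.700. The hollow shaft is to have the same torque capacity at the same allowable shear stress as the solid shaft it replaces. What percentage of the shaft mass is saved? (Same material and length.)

38.8 %

Equal τ_max and T ⇒ the solid shaft needs d_s³ = d_o³(1−k⁴), so d_s = 43.3·(1−0.700⁴)^(1/3) = 39.51 mm.
Area ratio A_h/A_s = d_o²(1−k²)/d_s² = (1−k²)/(1−k⁴)^(2/3) = 0.6124.
Mass saving = 1 − 0.6124 = 38.8 %.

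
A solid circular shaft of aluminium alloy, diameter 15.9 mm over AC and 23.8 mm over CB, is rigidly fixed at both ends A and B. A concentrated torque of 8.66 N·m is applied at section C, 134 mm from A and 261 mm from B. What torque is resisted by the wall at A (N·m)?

2.42 N·m

Compatibility: T_A·a/J_AC = T_B·b/J_CB with T_A + T_B = T₀.
J_AC = 6.27×10^-9 m⁴, J_CB = 3.15×10^-8 m⁴, so T_A = T₀·(J_AC/a)/((J_AC/a)+(J_CB/b)) = 2.421 N·m, T_B = 6.239 N·m.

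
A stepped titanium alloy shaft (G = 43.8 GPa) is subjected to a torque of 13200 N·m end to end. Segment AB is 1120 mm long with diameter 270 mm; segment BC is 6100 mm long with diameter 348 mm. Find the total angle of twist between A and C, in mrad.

J_AB = π(0.270)⁴/32 = 5.22×10^-4 m⁴; J_BC = π(0.348)⁴/32 = 1.44×10^-3 m⁴.
θ = (T/G)·Σ L_i/J_i = (13200/43.8×10⁹)·(1.12/5.22×10^-4 + 6.10/1.44×10^-3) = 1.924×10^-3 rad.

1.92 mrad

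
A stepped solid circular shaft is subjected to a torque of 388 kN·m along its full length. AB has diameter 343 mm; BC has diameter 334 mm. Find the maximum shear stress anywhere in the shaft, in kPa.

Under the same torque, τ_max = 16T/(πd³) is largest where d is smallest — segment BC (d = 334 mm).
τ_max = 16·388000/(π·(0.334)³) = 5.303×10^7 Pa.

53000 kPa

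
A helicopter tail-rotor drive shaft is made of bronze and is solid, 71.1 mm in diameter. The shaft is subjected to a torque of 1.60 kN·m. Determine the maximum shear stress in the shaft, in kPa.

J = πd⁴/32 = π(0.0711)⁴/32 = 2.509×10^-6 m⁴.
τ_max = T·r/J = 1600 × 0.0355 / 2.509×10^-6 = 2.267×10^7 Pa.

22700 kPa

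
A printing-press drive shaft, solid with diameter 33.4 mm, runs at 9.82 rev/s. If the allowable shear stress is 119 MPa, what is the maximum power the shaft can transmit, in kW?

J = πd⁴/32 = π(0.0334)⁴/32 = 1.222×10^-7 m⁴.
T_max = τ_allow·J/r = 1.19×10^8 × 1.222×10^-7 / 0.0167 = 870.6 N·m.
ω = 2π·9.82 = 61.70 rad/s, so P_max = T_max·ω = 5.372×10^4 W.

53.7 kW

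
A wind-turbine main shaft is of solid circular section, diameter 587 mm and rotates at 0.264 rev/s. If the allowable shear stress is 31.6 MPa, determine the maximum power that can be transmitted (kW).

2080 kW

J = πd⁴/32 = π(0.587)⁴/32 = 0.01166 m⁴.
T_max = τ_allow·J/r = 3.16×10^7 × 0.01166 / 0.293 = 1.255e6 N·m.
ω = 2π·0.264 = 1.659 rad/s, so P_max = T_max·ω = 2.082×10^6 W.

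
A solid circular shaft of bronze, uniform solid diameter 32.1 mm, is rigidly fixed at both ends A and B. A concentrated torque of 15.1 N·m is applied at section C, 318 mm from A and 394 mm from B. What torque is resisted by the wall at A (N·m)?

With uniform GJ and both ends fixed, compatibility θ_AC = θ_CB gives T_A·a = T_B·b, together with T_A + T_B = T₀.
T_A = T₀·b/(a+b) = 15.10·394/712.0 = 8.356 N·m; T_B = 6.744 N·m.

8.36 N·m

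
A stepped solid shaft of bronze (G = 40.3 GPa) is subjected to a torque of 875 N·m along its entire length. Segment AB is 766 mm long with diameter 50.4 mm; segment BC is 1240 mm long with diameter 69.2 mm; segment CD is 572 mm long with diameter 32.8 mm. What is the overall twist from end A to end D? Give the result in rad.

J_AB = π(0.0504)⁴/32 = 6.33×10^-7 m⁴; J_BC = π(0.0692)⁴/32 = 2.25×10^-6 m⁴; J_CD = π(0.0328)⁴/32 = 1.14×10^-7 m⁴.
θ = (T/G)·Σ L_i/J_i = (875.0/40.3×10⁹)·(0.766/6.33×10^-7 + 1.24/2.25×10^-6 + 0.572/1.14×10^-7) = 0.1475 rad.

0.148 rad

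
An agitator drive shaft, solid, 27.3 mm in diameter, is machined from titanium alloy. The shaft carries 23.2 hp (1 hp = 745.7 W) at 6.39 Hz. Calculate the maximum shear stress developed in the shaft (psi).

ω = 2π·6.39 = 40.15 rad/s, so T = P/ω = 23.2×745.7 / 40.15 = 430.9 N·m.
J = πd⁴/32 = π(0.0273)⁴/32 = 5.453×10^-8 m⁴.
τ_max = T·r/J = 430.9 × 0.0137 / 5.453×10^-8 = 1.079×10^8 Pa.

15600 psi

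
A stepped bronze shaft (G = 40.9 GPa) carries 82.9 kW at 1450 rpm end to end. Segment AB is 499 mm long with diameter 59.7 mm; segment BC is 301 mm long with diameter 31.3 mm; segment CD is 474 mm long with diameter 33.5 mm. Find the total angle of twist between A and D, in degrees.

ω = 2π·1450/60 = 151.8 rad/s, so T = P/ω = 82.9×10³ / 151.8 = 546.0 N·m.
J_AB = π(0.0597)⁴/32 = 1.25×10^-6 m⁴; J_BC = π(0.0313)⁴/32 = 9.42×10^-8 m⁴; J_CD = π(0.0335)⁴/32 = 1.24×10^-7 m⁴.
θ = (T/G)·Σ L_i/J_i = (546.0/40.9×10⁹)·(0.499/1.25×10^-6 + 0.301/9.42×10^-8 + 0.474/1.24×10^-7) = 0.09915 rad.

5.68°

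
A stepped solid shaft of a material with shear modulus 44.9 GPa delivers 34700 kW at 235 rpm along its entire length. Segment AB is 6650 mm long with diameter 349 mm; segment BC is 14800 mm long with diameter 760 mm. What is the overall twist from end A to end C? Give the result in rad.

0.158 rad

ω = 2π·235/60 = 24.61 rad/s, so T = P/ω = 34700×10³ / 24.61 = 1.410e6 N·m.
J_AB = π(0.349)⁴/32 = 1.46×10^-3 m⁴; J_BC = π(0.760)⁴/32 = 0.0328 m⁴.
θ = (T/G)·Σ L_i/J_i = (1.410e6/44.9×10⁹)·(6.65/1.46×10^-3 + 14.8/0.0328) = 0.1576 rad.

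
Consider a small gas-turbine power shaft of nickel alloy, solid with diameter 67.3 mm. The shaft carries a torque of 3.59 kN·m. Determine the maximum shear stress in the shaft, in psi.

J = πd⁴/32 = π(0.0673)⁴/32 = 2.014×10^-6 m⁴.
τ_max = T·r/J = 3590 × 0.0336 / 2.014×10^-6 = 5.998×10^7 Pa.

8700 psi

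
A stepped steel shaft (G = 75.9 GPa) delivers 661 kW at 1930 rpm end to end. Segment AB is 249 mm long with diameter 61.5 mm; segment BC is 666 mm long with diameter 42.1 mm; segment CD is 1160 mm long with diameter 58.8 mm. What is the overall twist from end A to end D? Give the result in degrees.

8.21°

ω = 2π·1930/60 = 202.1 rad/s, so T = P/ω = 661×10³ / 202.1 = 3271 N·m.
J_AB = π(0.0615)⁴/32 = 1.40×10^-6 m⁴; J_BC = π(0.0421)⁴/32 = 3.08×10^-7 m⁴; J_CD = π(0.0588)⁴/32 = 1.17×10^-6 m⁴.
θ = (T/G)·Σ L_i/J_i = (3271/75.9×10⁹)·(0.249/1.40×10^-6 + 0.666/3.08×10^-7 + 1.16/1.17×10^-6) = 0.1433 rad.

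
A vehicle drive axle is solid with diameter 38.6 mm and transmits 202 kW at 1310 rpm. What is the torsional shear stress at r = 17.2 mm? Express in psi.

ω = 2π·1310/60 = 137.2 rad/s, so T = P/ω = 202×10³ / 137.2 = 1472 N·m.
J = πd⁴/32 = π(0.0386)⁴/32 = 2.179×10^-7 m⁴.
Shear stress varies linearly with radius: τ = T·r/J = 1472 × 0.0172 / 2.179×10^-7 = 1.162×10^8 Pa.

16900 psi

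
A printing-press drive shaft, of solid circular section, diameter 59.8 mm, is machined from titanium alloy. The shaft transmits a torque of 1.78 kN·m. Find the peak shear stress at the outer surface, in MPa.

J = πd⁴/32 = π(0.0598)⁴/32 = 1.255×10^-6 m⁴.
τ_max = T·r/J = 1780 × 0.0299 / 1.255×10^-6 = 4.239×10^7 Pa.

42.4 MPa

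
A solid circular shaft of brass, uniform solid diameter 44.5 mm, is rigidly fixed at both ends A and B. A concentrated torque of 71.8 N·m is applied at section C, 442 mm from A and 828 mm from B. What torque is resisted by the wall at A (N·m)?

With uniform GJ and both ends fixed, compatibility θ_AC = θ_CB gives T_A·a = T_B·b, together with T_A + T_B = T₀.
T_A = T₀·b/(a+b) = 71.80·828/1270 = 46.81 N·m; T_B = 24.99 N·m.

46.8 N·m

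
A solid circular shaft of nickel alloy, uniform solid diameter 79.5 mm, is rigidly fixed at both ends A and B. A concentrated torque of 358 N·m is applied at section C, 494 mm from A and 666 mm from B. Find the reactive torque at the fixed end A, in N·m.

With uniform GJ and both ends fixed, compatibility θ_AC = θ_CB gives T_A·a = T_B·b, together with T_A + T_B = T₀.
T_A = T₀·b/(a+b) = 358.0·666/1160 = 205.5 N·m; T_B = 152.5 N·m.

206 N·m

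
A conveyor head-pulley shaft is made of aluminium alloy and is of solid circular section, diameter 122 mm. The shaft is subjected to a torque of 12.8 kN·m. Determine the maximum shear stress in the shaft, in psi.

5210 psi

J = πd⁴/32 = π(0.122)⁴/32 = 2.175×10^-5 m⁴.
τ_max = T·r/J = 12800 × 0.0610 / 2.175×10^-5 = 3.590×10^7 Pa.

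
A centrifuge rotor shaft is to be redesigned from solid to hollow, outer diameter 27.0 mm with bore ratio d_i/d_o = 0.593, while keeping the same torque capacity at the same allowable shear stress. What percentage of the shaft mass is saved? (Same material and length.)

Equal τ_max and T ⇒ the solid shaft needs d_s³ = d_o³(1−k⁴), so d_s = 27.0·(1−0.593⁴)^(1/3) = 25.84 mm.
Area ratio A_h/A_s = d_o²(1−k²)/d_s² = (1−k²)/(1−k⁴)^(2/3) = 0.7080.
Mass saving = 1 − 0.7080 = 29.2 %.

29.2 %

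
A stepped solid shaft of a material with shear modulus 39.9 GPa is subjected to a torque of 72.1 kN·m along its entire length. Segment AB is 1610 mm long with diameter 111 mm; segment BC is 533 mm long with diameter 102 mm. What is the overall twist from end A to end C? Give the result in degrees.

J_AB = π(0.111)⁴/32 = 1.49×10^-5 m⁴; J_BC = π(0.102)⁴/32 = 1.06×10^-5 m⁴.
θ = (T/G)·Σ L_i/J_i = (72100/39.9×10⁹)·(1.61/1.49×10^-5 + 0.533/1.06×10^-5) = 0.2858 rad.

16.4°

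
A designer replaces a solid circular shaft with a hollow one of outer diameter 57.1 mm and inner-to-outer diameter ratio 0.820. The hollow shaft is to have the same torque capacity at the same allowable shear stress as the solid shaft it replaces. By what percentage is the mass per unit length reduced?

51.1 %

Equal τ_max and T ⇒ the solid shaft needs d_s³ = d_o³(1−k⁴), so d_s = 57.1·(1−0.820⁴)^(1/3) = 46.72 mm.
Area ratio A_h/A_s = d_o²(1−k²)/d_s² = (1−k²)/(1−k⁴)^(2/3) = 0.4893.
Mass saving = 1 − 0.4893 = 51.1 %.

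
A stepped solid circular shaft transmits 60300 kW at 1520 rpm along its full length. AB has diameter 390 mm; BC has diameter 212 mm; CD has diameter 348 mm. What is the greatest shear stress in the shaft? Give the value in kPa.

ω = 2π·1520/60 = 159.2 rad/s, so T = P/ω = 60300×10³ / 159.2 = 378800 N·m.
Under the same torque, τ_max = 16T/(πd³) is largest where d is smallest — segment BC (d = 212 mm).
τ_max = 16·378800/(π·(0.212)³) = 2.025×10^8 Pa.

202000 kPa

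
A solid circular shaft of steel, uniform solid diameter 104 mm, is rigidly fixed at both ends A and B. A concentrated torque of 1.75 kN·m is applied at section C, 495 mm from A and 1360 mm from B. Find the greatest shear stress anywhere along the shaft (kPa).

With uniform GJ and both ends fixed, compatibility θ_AC = θ_CB gives T_A·a = T_B·b, together with T_A + T_B = T₀.
T_A = T₀·b/(a+b) = 1750·1360/1855 = 1283 N·m; T_B = 467.0 N·m.
τ in each portion: τ_AC = 5.81×10^6 Pa, τ_CB = 2.11×10^6 Pa; maximum is in AC.
τ_max = T_AC·r/J = 1283·0.0520/1.15×10^-5 = 5.809×10^6 Pa.

5810 kPa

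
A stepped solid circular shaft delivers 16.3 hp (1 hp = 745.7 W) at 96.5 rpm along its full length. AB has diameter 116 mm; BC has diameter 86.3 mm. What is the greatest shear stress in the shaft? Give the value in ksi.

1.38 ksi

ω = 2π·96.5/60 = 10.11 rad/s, so T = P/ω = 16.3×745.7 / 10.11 = 1203 N·m.
Under the same torque, τ_max = 16T/(πd³) is largest where d is smallest — segment BC (d = 86.3 mm).
τ_max = 16·1203/(π·(0.0863)³) = 9.531×10^6 Pa.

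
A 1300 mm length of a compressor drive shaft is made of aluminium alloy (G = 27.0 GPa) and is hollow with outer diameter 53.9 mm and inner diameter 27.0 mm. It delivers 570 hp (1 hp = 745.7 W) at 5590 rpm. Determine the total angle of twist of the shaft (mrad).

45.0 mrad

ω = 2π·5590/60 = 585.4 rad/s, so T = P/ω = 570×745.7 / 585.4 = 726.1 N·m.
J = π(d_o⁴ − d_i⁴)/32 = π(0.0539⁴ − 0.0270⁴)/32 = 7.764×10^-7 m⁴.
θ = T·L/(G·J) = 726.1 × 1.30 / (27.0×10⁹ × 7.764×10^-7) = 0.04503 rad.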